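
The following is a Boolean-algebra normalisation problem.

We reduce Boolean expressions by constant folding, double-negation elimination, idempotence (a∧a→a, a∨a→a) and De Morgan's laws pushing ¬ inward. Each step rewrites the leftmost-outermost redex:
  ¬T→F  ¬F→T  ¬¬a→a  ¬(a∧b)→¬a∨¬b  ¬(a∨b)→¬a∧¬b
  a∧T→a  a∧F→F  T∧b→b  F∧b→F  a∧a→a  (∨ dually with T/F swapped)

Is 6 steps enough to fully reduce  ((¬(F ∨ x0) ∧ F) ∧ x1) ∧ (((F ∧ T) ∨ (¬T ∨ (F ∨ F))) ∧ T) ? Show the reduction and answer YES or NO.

Answer: YES — reaches normal form F in 3 ≤ 6 steps

Working:
  start: ((¬(F ∨ x0) ∧ F) ∧ x1) ∧ (((F ∧ T) ∨ (¬T ∨ (F ∨ F))) ∧ T)
  [1] (F ∧ x1) ∧ (((F ∧ T) ∨ (¬T ∨ (F ∨ F))) ∧ T)
  [2] F ∧ (((F ∧ T) ∨ (¬T ∨ (F ∨ F))) ∧ T)
  [3] F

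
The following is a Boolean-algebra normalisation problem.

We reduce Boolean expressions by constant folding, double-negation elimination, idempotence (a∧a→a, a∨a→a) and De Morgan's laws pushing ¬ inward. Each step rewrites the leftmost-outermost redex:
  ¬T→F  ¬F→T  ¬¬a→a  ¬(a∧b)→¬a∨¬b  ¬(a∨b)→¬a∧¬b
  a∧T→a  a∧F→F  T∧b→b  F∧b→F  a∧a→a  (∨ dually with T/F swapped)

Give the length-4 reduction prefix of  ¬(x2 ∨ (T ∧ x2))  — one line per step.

Answer: after 4 steps: ¬x2 ∧ ¬x2

Reduction:
  start: ¬(x2 ∨ (T ∧ x2))
  step 1: ¬x2 ∧ ¬(T ∧ x2)
  step 2: ¬x2 ∧ (¬T ∨ ¬x2)
  step 3: ¬x2 ∧ (F ∨ ¬x2)
  step 4: ¬x2 ∧ ¬x2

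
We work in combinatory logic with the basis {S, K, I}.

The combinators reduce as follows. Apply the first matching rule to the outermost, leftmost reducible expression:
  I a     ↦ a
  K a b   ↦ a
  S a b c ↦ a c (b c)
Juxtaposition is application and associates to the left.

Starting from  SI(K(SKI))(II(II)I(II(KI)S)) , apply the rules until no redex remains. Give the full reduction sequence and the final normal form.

  start: SI(K(SKI))(II(II)I(II(KI)S))
  step 1: I(II(II)I(II(KI)S))(K(SKI)(II(II)I(II(KI)S)))
  step 2: II(II)I(II(KI)S)(K(SKI)(II(II)I(II(KI)S)))
  step 3: I(II)I(II(KI)S)(K(SKI)(II(II)I(II(KI)S)))
  step 4: III(II(KI)S)(K(SKI)(II(II)I(II(KI)S)))
  step 5: II(II(KI)S)(K(SKI)(II(II)I(II(KI)S)))
  step 6: I(II(KI)S)(K(SKI)(II(II)I(II(KI)S)))
  step 7: II(KI)S(K(SKI)(II(II)I(II(KI)S)))
  step 8: I(KI)S(K(SKI)(II(II)I(II(KI)S)))
  step 9: KIS(K(SKI)(II(II)I(II(KI)S)))
  step 10: I(K(SKI)(II(II)I(II(KI)S)))
  step 11: K(SKI)(II(II)I(II(KI)S))
  step 12: SKI

Answer: normal form = SKI  (in 12 steps)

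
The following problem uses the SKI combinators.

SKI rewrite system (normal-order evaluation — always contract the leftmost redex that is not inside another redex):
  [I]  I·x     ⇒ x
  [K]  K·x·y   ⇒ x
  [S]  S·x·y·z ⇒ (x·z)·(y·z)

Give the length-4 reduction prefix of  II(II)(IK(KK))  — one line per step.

Answer: after 4 steps: IK(KK)

Reduction:
  start: II(II)(IK(KK))
  [1] I(II)(IK(KK))
  [2] II(IK(KK))
  [3] I(IK(KK))
  [4] IK(KK)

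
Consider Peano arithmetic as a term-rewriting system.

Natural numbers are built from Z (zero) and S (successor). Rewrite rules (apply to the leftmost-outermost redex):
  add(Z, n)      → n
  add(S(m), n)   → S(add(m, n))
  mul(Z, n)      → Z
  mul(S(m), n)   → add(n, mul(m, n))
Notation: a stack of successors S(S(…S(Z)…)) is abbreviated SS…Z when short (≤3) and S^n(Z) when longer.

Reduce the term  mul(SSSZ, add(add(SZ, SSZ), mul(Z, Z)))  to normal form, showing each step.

  start: mul(SSSZ, add(add(SZ, SSZ), mul(Z, Z)))
  step 1: add(add(add(SZ, SSZ), mul(Z, Z)), mul(SSZ, add(add(SZ, SSZ), mul(Z, Z))))
  step 2: add(add(S(add(Z, SSZ)), mul(Z, Z)), mul(SSZ, add(add(SZ, SSZ), mul(Z, Z))))
  step 3: add(S(add(add(Z, SSZ), mul(Z, Z))), mul(SSZ, add(add(SZ, SSZ), mul(Z, Z))))
  step 4: S(add(add(add(Z, SSZ), mul(Z, Z)), mul(SSZ, add(add(SZ, SSZ), mul(Z, Z)))))
  step 5: S(add(add(SSZ, mul(Z, Z)), mul(SSZ, add(add(SZ, SSZ), mul(Z, Z)))))
  step 6: S(add(S(add(SZ, mul(Z, Z))), mul(SSZ, add(add(SZ, SSZ), mul(Z, Z)))))
  step 7: S(S(add(add(SZ, mul(Z, Z)), mul(SSZ, add(add(SZ, SSZ), mul(Z, Z))))))
  step 8: S(S(add(S(add(Z, mul(Z, Z))), mul(SSZ, add(add(SZ, SSZ), mul(Z, Z))))))
  step 9: S(S(S(add(add(Z, mul(Z, Z)), mul(SSZ, add(add(SZ, SSZ), mul(Z, Z)))))))
  step 10: S(S(S(add(mul(Z, Z), mul(SSZ, add(add(SZ, SSZ), mul(Z, Z)))))))
  step 11: S(S(S(add(Z, mul(SSZ, add(add(SZ, SSZ), mul(Z, Z)))))))
  step 12: S(S(S(mul(SSZ, add(add(SZ, SSZ), mul(Z, Z))))))
  step 13: S(S(S(add(add(add(SZ, SSZ), mul(Z, Z)), mul(SZ, add(add(SZ, SSZ), mul(Z, Z)))))))
  step 14: S(S(S(add(add(S(add(Z, SSZ)), mul(Z, Z)), mul(SZ, add(add(SZ, SSZ), mul(Z, Z)))))))
  step 15: S(S(S(add(S(add(add(Z, SSZ), mul(Z, Z))), mul(SZ, add(add(SZ, SSZ), mul(Z, Z)))))))
  step 16: S(S(S(S(add(add(add(Z, SSZ), mul(Z, Z)), mul(SZ, add(add(SZ, SSZ), mul(Z, Z))))))))
  step 17: S(S(S(S(add(add(SSZ, mul(Z, Z)), mul(SZ, add(add(SZ, SSZ), mul(Z, Z))))))))
  step 18: S(S(S(S(add(S(add(SZ, mul(Z, Z))), mul(SZ, add(add(SZ, SSZ), mul(Z, Z))))))))
  step 19: S(S(S(S(S(add(add(SZ, mul(Z, Z)), mul(SZ, add(add(SZ, SSZ), mul(Z, Z)))))))))
  step 20: S(S(S(S(S(add(S(add(Z, mul(Z, Z))), mul(SZ, add(add(SZ, SSZ), mul(Z, Z)))))))))
  step 21: S(S(S(S(S(S(add(add(Z, mul(Z, Z)), mul(SZ, add(add(SZ, SSZ), mul(Z, Z))))))))))
  step 22: S(S(S(S(S(S(add(mul(Z, Z), mul(SZ, add(add(SZ, SSZ), mul(Z, Z))))))))))
  step 23: S(S(S(S(S(S(add(Z, mul(SZ, add(add(SZ, SSZ), mul(Z, Z))))))))))
  step 24: S(S(S(S(S(S(mul(SZ, add(add(SZ, SSZ), mul(Z, Z)))))))))
  step 25: S(S(S(S(S(S(add(add(add(SZ, SSZ), mul(Z, Z)), mul(Z, add(add(SZ, SSZ), mul(Z, Z))))))))))
  step 26: S(S(S(S(S(S(add(add(S(add(Z, SSZ)), mul(Z, Z)), mul(Z, add(add(SZ, SSZ), mul(Z, Z))))))))))
  step 27: S(S(S(S(S(S(add(S(add(add(Z, SSZ), mul(Z, Z))), mul(Z, add(add(SZ, SSZ), mul(Z, Z))))))))))
  step 28: S(S(S(S(S(S(S(add(add(add(Z, SSZ), mul(Z, Z)), mul(Z, add(add(SZ, SSZ), mul(Z, Z)))))))))))
  step 29: S(S(S(S(S(S(S(add(add(SSZ, mul(Z, Z)), mul(Z, add(add(SZ, SSZ), mul(Z, Z)))))))))))
  step 30: S(S(S(S(S(S(S(add(S(add(SZ, mul(Z, Z))), mul(Z, add(add(SZ, SSZ), mul(Z, Z)))))))))))
  step 31: S(S(S(S(S(S(S(S(add(add(SZ, mul(Z, Z)), mul(Z, add(add(SZ, SSZ), mul(Z, Z))))))))))))
  step 32: S(S(S(S(S(S(S(S(add(S(add(Z, mul(Z, Z))), mul(Z, add(add(SZ, SSZ), mul(Z, Z))))))))))))
  step 33: S(S(S(S(S(S(S(S(S(add(add(Z, mul(Z, Z)), mul(Z, add(add(SZ, SSZ), mul(Z, Z)))))))))))))
  step 34: S(S(S(S(S(S(S(S(S(add(mul(Z, Z), mul(Z, add(add(SZ, SSZ), mul(Z, Z)))))))))))))
  step 35: S(S(S(S(S(S(S(S(S(add(Z, mul(Z, add(add(SZ, SSZ), mul(Z, Z)))))))))))))
  step 36: S(S(S(S(S(S(S(S(S(mul(Z, add(add(SZ, SSZ), mul(Z, Z))))))))))))
  step 37: S^9(Z)

Answer: normal form = S^9(Z)  (in 37 steps)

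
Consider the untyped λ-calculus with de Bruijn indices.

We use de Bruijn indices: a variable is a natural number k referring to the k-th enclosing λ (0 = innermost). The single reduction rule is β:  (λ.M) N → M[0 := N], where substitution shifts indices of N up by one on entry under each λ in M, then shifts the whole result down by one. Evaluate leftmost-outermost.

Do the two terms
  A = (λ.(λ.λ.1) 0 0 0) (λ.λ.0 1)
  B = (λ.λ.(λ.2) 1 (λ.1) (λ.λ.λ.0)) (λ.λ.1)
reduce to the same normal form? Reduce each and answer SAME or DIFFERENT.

Answer: DIFFERENT — A ⇓ λ.0 (λ.λ.0 1), B ⇓ λ.λ.1

Reduction:
Term A:
  start: (λ.(λ.λ.1) 0 0 0) (λ.λ.0 1)
  [1] (λ.λ.1) (λ.λ.0 1) (λ.λ.0 1) (λ.λ.0 1)
  [2] (λ.λ.λ.0 1) (λ.λ.0 1) (λ.λ.0 1)
  [3] (λ.λ.0 1) (λ.λ.0 1)
  [4] λ.0 (λ.λ.0 1)

Term B:
  start: (λ.λ.(λ.2) 1 (λ.1) (λ.λ.λ.0)) (λ.λ.1)
  [1] λ.(λ.λ.λ.1) (λ.λ.1) (λ.1) (λ.λ.λ.0)
  [2] λ.(λ.λ.1) (λ.1) (λ.λ.λ.0)
  [3] λ.(λ.λ.2) (λ.λ.λ.0)
  [4] λ.λ.1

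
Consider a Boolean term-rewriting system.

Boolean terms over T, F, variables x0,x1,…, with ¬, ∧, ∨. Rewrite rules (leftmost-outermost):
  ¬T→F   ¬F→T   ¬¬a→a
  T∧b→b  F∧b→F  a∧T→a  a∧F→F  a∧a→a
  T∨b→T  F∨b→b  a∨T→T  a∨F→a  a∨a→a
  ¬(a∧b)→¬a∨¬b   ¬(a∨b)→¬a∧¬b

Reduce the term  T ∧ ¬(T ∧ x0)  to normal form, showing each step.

  start: T ∧ ¬(T ∧ x0)
  →1  ¬(T ∧ x0)
  →2  ¬T ∨ ¬x0
  →3  F ∨ ¬x0
  →4  ¬x0

Answer: normal form = ¬x0  (in 4 steps)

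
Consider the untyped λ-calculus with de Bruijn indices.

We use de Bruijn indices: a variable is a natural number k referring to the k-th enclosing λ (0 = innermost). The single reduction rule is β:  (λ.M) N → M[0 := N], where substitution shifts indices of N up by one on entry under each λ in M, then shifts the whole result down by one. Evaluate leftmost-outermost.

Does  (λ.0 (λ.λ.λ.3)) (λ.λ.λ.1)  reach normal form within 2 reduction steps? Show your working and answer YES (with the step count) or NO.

Answer: YES — reaches normal form λ.λ.1 in 2 ≤ 2 steps

Derivation:
  start: (λ.0 (λ.λ.λ.3)) (λ.λ.λ.1)
  [1] (λ.λ.λ.1) (λ.λ.λ.λ.λ.λ.1)
  [2] λ.λ.1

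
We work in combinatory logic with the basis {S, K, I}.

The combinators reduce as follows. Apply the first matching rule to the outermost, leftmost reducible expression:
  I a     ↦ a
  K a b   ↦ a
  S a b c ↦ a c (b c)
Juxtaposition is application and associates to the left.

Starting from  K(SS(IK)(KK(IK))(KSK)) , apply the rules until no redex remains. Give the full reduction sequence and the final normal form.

  start: K(SS(IK)(KK(IK))(KSK))
  [1] K(S(KK(IK))(IK(KK(IK)))(KSK))
  [2] K(KK(IK)(KSK)(IK(KK(IK))(KSK)))
  [3] K(K(KSK)(IK(KK(IK))(KSK)))
  [4] K(KSK)
  [5] KS

Answer: normal form = KS  (in 5 steps)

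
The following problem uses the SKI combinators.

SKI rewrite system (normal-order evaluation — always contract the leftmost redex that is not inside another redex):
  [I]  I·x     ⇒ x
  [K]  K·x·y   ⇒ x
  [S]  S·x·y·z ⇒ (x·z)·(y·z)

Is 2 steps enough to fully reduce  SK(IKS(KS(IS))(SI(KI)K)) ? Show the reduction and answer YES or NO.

  start: SK(IKS(KS(IS))(SI(KI)K))
  →1  SK(KS(KS(IS))(SI(KI)K))
  →2  SK(S(SI(KI)K))

Answer: NO — after 2 steps the term is SK(S(SI(KI)K)), not yet normal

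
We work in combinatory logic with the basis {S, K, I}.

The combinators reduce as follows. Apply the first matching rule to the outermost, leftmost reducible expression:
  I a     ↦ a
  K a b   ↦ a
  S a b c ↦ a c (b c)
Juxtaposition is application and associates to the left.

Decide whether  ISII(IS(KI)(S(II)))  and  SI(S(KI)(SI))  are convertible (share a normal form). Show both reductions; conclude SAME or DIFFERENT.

Term A:
  start: ISII(IS(KI)(S(II)))
  [1] SII(IS(KI)(S(II)))
  [2] I(IS(KI)(S(II)))(I(IS(KI)(S(II))))
  [3] IS(KI)(S(II))(I(IS(KI)(S(II))))
  [4] S(KI)(S(II))(I(IS(KI)(S(II))))
  [5] KI(I(IS(KI)(S(II))))(S(II)(I(IS(KI)(S(II)))))
  [6] I(S(II)(I(IS(KI)(S(II)))))
  [7] S(II)(I(IS(KI)(S(II))))
  [8] SI(I(IS(KI)(S(II))))
  [9] SI(IS(KI)(S(II)))
  [10] SI(S(KI)(S(II)))
  [11] SI(S(KI)(SI))

Term B:
  start: SI(S(KI)(SI))

Answer: SAME — A ⇓ SI(S(KI)(SI)), B ⇓ SI(S(KI)(SI))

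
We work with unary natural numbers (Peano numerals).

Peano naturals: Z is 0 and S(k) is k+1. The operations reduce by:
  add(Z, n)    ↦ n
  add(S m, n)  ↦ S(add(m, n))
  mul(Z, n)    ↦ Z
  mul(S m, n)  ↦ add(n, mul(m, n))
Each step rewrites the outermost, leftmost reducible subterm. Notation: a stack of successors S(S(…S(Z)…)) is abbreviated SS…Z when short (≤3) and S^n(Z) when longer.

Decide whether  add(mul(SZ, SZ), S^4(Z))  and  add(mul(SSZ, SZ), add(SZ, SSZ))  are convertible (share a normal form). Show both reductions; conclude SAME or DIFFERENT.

Term A:
  start: add(mul(SZ, SZ), S^4(Z))
  step 1: add(add(SZ, mul(Z, SZ)), S^4(Z))
  step 2: add(S(add(Z, mul(Z, SZ))), S^4(Z))
  step 3: S(add(add(Z, mul(Z, SZ)), S^4(Z)))
  step 4: S(add(mul(Z, SZ), S^4(Z)))
  step 5: S(add(Z, S^4(Z)))
  step 6: S^5(Z)

Term B:
  start: add(mul(SSZ, SZ), add(SZ, SSZ))
  step 1: add(add(SZ, mul(SZ, SZ)), add(SZ, SSZ))
  step 2: add(S(add(Z, mul(SZ, SZ))), add(SZ, SSZ))
  step 3: S(add(add(Z, mul(SZ, SZ)), add(SZ, SSZ)))
  step 4: S(add(mul(SZ, SZ), add(SZ, SSZ)))
  step 5: S(add(add(SZ, mul(Z, SZ)), add(SZ, SSZ)))
  step 6: S(add(S(add(Z, mul(Z, SZ))), add(SZ, SSZ)))
  step 7: S(S(add(add(Z, mul(Z, SZ)), add(SZ, SSZ))))
  step 8: S(S(add(mul(Z, SZ), add(SZ, SSZ))))
  step 9: S(S(add(Z, add(SZ, SSZ))))
  step 10: S(S(add(SZ, SSZ)))
  step 11: S(S(S(add(Z, SSZ))))
  step 12: S^5(Z)

Answer: SAME — A ⇓ S^5(Z), B ⇓ S^5(Z)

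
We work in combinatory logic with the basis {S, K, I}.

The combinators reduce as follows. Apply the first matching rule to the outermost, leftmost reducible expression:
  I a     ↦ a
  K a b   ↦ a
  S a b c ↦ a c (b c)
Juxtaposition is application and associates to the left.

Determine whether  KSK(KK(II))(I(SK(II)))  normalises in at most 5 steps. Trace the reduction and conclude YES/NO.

  start: KSK(KK(II))(I(SK(II)))
  step 1: S(KK(II))(I(SK(II)))
  step 2: SK(I(SK(II)))
  step 3: SK(SK(II))
  step 4: SK(SKI)

Answer: YES — reaches normal form SK(SKI) in 4 ≤ 5 steps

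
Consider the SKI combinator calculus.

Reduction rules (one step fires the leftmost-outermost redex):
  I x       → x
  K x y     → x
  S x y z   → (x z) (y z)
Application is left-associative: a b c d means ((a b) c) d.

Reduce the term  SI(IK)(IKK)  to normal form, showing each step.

  start: SI(IK)(IKK)
  →1  I(IKK)(IK(IKK))
  →2  IKK(IK(IKK))
  →3  KK(IK(IKK))
  →4  K

Answer: normal form = K  (in 4 steps)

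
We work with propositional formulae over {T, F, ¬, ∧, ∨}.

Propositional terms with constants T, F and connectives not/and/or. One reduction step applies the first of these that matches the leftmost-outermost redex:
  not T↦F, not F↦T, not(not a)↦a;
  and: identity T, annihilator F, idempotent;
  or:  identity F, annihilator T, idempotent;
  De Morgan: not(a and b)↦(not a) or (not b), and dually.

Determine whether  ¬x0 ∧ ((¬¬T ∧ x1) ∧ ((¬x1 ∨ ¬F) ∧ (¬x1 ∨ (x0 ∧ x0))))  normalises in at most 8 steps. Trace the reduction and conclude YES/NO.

  start: ¬x0 ∧ ((¬¬T ∧ x1) ∧ ((¬x1 ∨ ¬F) ∧ (¬x1 ∨ (x0 ∧ x0))))
  step 1: ¬x0 ∧ ((T ∧ x1) ∧ ((¬x1 ∨ ¬F) ∧ (¬x1 ∨ (x0 ∧ x0))))
  step 2: ¬x0 ∧ (x1 ∧ ((¬x1 ∨ ¬F) ∧ (¬x1 ∨ (x0 ∧ x0))))
  step 3: ¬x0 ∧ (x1 ∧ ((¬x1 ∨ T) ∧ (¬x1 ∨ (x0 ∧ x0))))
  step 4: ¬x0 ∧ (x1 ∧ (T ∧ (¬x1 ∨ (x0 ∧ x0))))
  step 5: ¬x0 ∧ (x1 ∧ (¬x1 ∨ (x0 ∧ x0)))
  step 6: ¬x0 ∧ (x1 ∧ (¬x1 ∨ x0))

Answer: YES — reaches normal form ¬x0 ∧ (x1 ∧ (¬x1 ∨ x0)) in 6 ≤ 8 steps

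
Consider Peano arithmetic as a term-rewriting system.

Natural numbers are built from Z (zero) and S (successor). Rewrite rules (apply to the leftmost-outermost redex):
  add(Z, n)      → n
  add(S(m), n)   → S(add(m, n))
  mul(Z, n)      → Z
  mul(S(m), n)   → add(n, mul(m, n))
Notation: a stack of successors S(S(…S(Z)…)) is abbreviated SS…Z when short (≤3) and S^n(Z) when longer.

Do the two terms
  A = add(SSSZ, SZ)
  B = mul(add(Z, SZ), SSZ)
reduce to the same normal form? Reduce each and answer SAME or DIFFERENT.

Term A:
  start: add(SSSZ, SZ)
  step 1: S(add(SSZ, SZ))
  step 2: S(S(add(SZ, SZ)))
  step 3: S(S(S(add(Z, SZ))))
  step 4: S^4(Z)

Term B:
  start: mul(add(Z, SZ), SSZ)
  step 1: mul(SZ, SSZ)
  step 2: add(SSZ, mul(Z, SSZ))
  step 3: S(add(SZ, mul(Z, SSZ)))
  step 4: S(S(add(Z, mul(Z, SSZ))))
  step 5: S(S(mul(Z, SSZ)))
  step 6: SSZ

Answer: DIFFERENT — A ⇓ S^4(Z), B ⇓ SSZ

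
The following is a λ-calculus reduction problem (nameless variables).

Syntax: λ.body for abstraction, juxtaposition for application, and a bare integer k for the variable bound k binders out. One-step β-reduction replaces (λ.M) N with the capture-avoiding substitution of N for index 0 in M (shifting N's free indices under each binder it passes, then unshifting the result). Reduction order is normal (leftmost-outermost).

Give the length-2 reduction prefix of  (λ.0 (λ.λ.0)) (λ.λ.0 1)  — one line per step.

Answer: after 2 steps: λ.0 (λ.λ.0)

Reduction:
  start: (λ.0 (λ.λ.0)) (λ.λ.0 1)
  [1] (λ.λ.0 1) (λ.λ.0)
  [2] λ.0 (λ.λ.0)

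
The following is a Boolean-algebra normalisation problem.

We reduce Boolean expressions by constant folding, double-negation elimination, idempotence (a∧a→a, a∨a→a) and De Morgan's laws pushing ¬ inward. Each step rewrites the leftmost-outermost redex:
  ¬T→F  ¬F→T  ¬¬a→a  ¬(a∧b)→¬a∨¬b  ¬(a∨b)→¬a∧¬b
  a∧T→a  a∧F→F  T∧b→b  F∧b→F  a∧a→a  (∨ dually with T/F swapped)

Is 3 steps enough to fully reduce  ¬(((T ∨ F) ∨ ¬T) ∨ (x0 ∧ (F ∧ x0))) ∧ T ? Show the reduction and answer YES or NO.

Answer: NO — after 3 steps the term is (¬(T ∨ F) ∧ ¬¬T) ∧ ¬(x0 ∧ (F ∧ x0)), not yet normal

Working:
  start: ¬(((T ∨ F) ∨ ¬T) ∨ (x0 ∧ (F ∧ x0))) ∧ T
  step 1: ¬(((T ∨ F) ∨ ¬T) ∨ (x0 ∧ (F ∧ x0)))
  step 2: ¬((T ∨ F) ∨ ¬T) ∧ ¬(x0 ∧ (F ∧ x0))
  step 3: (¬(T ∨ F) ∧ ¬¬T) ∧ ¬(x0 ∧ (F ∧ x0))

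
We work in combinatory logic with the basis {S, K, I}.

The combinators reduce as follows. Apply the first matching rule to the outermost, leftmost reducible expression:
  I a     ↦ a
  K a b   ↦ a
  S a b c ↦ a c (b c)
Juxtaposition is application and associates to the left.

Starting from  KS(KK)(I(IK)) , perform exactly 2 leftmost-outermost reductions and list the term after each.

  start: KS(KK)(I(IK))
  [1] S(I(IK))
  [2] S(IK)

Answer: after 2 steps: S(IK)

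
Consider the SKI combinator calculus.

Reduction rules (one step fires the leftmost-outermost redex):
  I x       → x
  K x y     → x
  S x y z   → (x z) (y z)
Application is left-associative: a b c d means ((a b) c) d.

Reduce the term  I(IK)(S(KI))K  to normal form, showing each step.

Answer: normal form = S(KI)  (in 3 steps)

Derivation:
  start: I(IK)(S(KI))K
  step 1: IK(S(KI))K
  step 2: K(S(KI))K
  step 3: S(KI)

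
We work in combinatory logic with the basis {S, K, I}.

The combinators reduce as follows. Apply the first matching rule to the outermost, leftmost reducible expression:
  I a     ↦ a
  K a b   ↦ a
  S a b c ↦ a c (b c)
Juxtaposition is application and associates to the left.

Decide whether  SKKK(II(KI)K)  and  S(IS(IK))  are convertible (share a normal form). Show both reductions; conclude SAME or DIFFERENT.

Term A:
  start: SKKK(II(KI)K)
  step 1: KK(KK)(II(KI)K)
  step 2: K(II(KI)K)
  step 3: K(I(KI)K)
  step 4: K(KIK)
  step 5: KI

Term B:
  start: S(IS(IK))
  step 1: S(S(IK))
  step 2: S(SK)

Answer: DIFFERENT — A ⇓ KI, B ⇓ S(SK)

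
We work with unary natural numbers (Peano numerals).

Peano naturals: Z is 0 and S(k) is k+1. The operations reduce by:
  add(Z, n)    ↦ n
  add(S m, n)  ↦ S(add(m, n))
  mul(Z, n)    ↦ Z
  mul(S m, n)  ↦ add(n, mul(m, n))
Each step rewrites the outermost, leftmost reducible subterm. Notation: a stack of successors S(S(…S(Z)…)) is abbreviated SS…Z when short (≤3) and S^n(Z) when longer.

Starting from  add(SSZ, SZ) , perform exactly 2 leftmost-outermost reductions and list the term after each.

  start: add(SSZ, SZ)
  →1  S(add(SZ, SZ))
  →2  S(S(add(Z, SZ)))

Answer: after 2 steps: S(S(add(Z, SZ)))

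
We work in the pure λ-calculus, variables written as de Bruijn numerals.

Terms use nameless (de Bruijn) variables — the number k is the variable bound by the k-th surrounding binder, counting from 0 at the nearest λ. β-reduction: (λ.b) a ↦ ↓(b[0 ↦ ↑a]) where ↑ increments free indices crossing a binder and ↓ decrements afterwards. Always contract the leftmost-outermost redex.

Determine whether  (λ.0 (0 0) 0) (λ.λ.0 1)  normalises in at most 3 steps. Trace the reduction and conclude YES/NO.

Answer: NO — after 3 steps the term is (λ.λ.0 1) ((λ.λ.0 1) (λ.λ.0 1)), not yet normal

Reduction:
  start: (λ.0 (0 0) 0) (λ.λ.0 1)
  →1  (λ.λ.0 1) ((λ.λ.0 1) (λ.λ.0 1)) (λ.λ.0 1)
  →2  (λ.0 ((λ.λ.0 1) (λ.λ.0 1))) (λ.λ.0 1)
  →3  (λ.λ.0 1) ((λ.λ.0 1) (λ.λ.0 1))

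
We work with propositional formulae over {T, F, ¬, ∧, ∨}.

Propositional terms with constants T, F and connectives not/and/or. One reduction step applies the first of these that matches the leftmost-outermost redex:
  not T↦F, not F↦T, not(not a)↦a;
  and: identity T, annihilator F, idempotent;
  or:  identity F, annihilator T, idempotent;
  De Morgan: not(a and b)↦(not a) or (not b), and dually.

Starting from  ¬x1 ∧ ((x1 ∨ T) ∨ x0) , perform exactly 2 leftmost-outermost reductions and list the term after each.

Answer: after 2 steps: ¬x1 ∧ T

Derivation:
  start: ¬x1 ∧ ((x1 ∨ T) ∨ x0)
  [1] ¬x1 ∧ (T ∨ x0)
  [2] ¬x1 ∧ T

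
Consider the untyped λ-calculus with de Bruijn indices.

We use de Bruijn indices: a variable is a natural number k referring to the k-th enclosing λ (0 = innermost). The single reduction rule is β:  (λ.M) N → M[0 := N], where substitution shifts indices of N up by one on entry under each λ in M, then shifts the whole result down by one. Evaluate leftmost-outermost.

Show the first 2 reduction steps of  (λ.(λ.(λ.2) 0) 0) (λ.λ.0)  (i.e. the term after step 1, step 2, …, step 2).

  start: (λ.(λ.(λ.2) 0) 0) (λ.λ.0)
  [1] (λ.(λ.λ.λ.0) 0) (λ.λ.0)
  [2] (λ.λ.λ.0) (λ.λ.0)

Answer: after 2 steps: (λ.λ.λ.0) (λ.λ.0)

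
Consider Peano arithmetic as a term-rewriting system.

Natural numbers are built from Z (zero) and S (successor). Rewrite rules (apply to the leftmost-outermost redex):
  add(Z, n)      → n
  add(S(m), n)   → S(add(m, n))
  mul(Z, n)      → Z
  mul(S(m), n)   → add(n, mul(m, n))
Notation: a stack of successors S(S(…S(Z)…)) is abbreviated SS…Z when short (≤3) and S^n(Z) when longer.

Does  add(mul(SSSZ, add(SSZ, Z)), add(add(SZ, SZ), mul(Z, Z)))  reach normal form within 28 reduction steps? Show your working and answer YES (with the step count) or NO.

  start: add(mul(SSSZ, add(SSZ, Z)), add(add(SZ, SZ), mul(Z, Z)))
  →1  add(add(add(SSZ, Z), mul(SSZ, add(SSZ, Z))), add(add(SZ, SZ), mul(Z, Z)))
  →2  add(add(S(add(SZ, Z)), mul(SSZ, add(SSZ, Z))), add(add(SZ, SZ), mul(Z, Z)))
  →3  add(S(add(add(SZ, Z), mul(SSZ, add(SSZ, Z)))), add(add(SZ, SZ), mul(Z, Z)))
  →4  S(add(add(add(SZ, Z), mul(SSZ, add(SSZ, Z))), add(add(SZ, SZ), mul(Z, Z))))
  →5  S(add(add(S(add(Z, Z)), mul(SSZ, add(SSZ, Z))), add(add(SZ, SZ), mul(Z, Z))))
  →6  S(add(S(add(add(Z, Z), mul(SSZ, add(SSZ, Z)))), add(add(SZ, SZ), mul(Z, Z))))
  →7  S(S(add(add(add(Z, Z), mul(SSZ, add(SSZ, Z))), add(add(SZ, SZ), mul(Z, Z)))))
  →8  S(S(add(add(Z, mul(SSZ, add(SSZ, Z))), add(add(SZ, SZ), mul(Z, Z)))))
  →9  S(S(add(mul(SSZ, add(SSZ, Z)), add(add(SZ, SZ), mul(Z, Z)))))
  →10  S(S(add(add(add(SSZ, Z), mul(SZ, add(SSZ, Z))), add(add(SZ, SZ), mul(Z, Z)))))
  →11  S(S(add(add(S(add(SZ, Z)), mul(SZ, add(SSZ, Z))), add(add(SZ, SZ), mul(Z, Z)))))
  →12  S(S(add(S(add(add(SZ, Z), mul(SZ, add(SSZ, Z)))), add(add(SZ, SZ), mul(Z, Z)))))
  →13  S(S(S(add(add(add(SZ, Z), mul(SZ, add(SSZ, Z))), add(add(SZ, SZ), mul(Z, Z))))))
  →14  S(S(S(add(add(S(add(Z, Z)), mul(SZ, add(SSZ, Z))), add(add(SZ, SZ), mul(Z, Z))))))
  →15  S(S(S(add(S(add(add(Z, Z), mul(SZ, add(SSZ, Z)))), add(add(SZ, SZ), mul(Z, Z))))))
  →16  S(S(S(S(add(add(add(Z, Z), mul(SZ, add(SSZ, Z))), add(add(SZ, SZ), mul(Z, Z)))))))
  →17  S(S(S(S(add(add(Z, mul(SZ, add(SSZ, Z))), add(add(SZ, SZ), mul(Z, Z)))))))
  →18  S(S(S(S(add(mul(SZ, add(SSZ, Z)), add(add(SZ, SZ), mul(Z, Z)))))))
  →19  S(S(S(S(add(add(add(SSZ, Z), mul(Z, add(SSZ, Z))), add(add(SZ, SZ), mul(Z, Z)))))))
  →20  S(S(S(S(add(add(S(add(SZ, Z)), mul(Z, add(SSZ, Z))), add(add(SZ, SZ), mul(Z, Z)))))))
  →21  S(S(S(S(add(S(add(add(SZ, Z), mul(Z, add(SSZ, Z)))), add(add(SZ, SZ), mul(Z, Z)))))))
  →22  S(S(S(S(S(add(add(add(SZ, Z), mul(Z, add(SSZ, Z))), add(add(SZ, SZ), mul(Z, Z))))))))
  →23  S(S(S(S(S(add(add(S(add(Z, Z)), mul(Z, add(SSZ, Z))), add(add(SZ, SZ), mul(Z, Z))))))))
  →24  S(S(S(S(S(add(S(add(add(Z, Z), mul(Z, add(SSZ, Z)))), add(add(SZ, SZ), mul(Z, Z))))))))
  →25  S(S(S(S(S(S(add(add(add(Z, Z), mul(Z, add(SSZ, Z))), add(add(SZ, SZ), mul(Z, Z)))))))))
  →26  S(S(S(S(S(S(add(add(Z, mul(Z, add(SSZ, Z))), add(add(SZ, SZ), mul(Z, Z)))))))))
  →27  S(S(S(S(S(S(add(mul(Z, add(SSZ, Z)), add(add(SZ, SZ), mul(Z, Z)))))))))
  →28  S(S(S(S(S(S(add(Z, add(add(SZ, SZ), mul(Z, Z)))))))))

Answer: NO — after 28 steps the term is S(S(S(S(S(S(add(Z, add(add(SZ, SZ), mul(Z, Z))))))))), not yet normal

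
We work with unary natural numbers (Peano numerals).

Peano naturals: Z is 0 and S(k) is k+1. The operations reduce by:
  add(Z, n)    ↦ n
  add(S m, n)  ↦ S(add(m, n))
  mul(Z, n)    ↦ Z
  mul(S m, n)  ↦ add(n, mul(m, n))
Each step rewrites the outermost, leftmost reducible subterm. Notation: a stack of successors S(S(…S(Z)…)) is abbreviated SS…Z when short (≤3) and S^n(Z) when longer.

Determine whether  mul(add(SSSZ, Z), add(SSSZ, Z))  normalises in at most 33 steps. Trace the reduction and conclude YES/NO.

  start: mul(add(SSSZ, Z), add(SSSZ, Z))
  [1] mul(S(add(SSZ, Z)), add(SSSZ, Z))
  [2] add(add(SSSZ, Z), mul(add(SSZ, Z), add(SSSZ, Z)))
  [3] add(S(add(SSZ, Z)), mul(add(SSZ, Z), add(SSSZ, Z)))
  [4] S(add(add(SSZ, Z), mul(add(SSZ, Z), add(SSSZ, Z))))
  [5] S(add(S(add(SZ, Z)), mul(add(SSZ, Z), add(SSSZ, Z))))
  [6] S(S(add(add(SZ, Z), mul(add(SSZ, Z), add(SSSZ, Z)))))
  [7] S(S(add(S(add(Z, Z)), mul(add(SSZ, Z), add(SSSZ, Z)))))
  [8] S(S(S(add(add(Z, Z), mul(add(SSZ, Z), add(SSSZ, Z))))))
  [9] S(S(S(add(Z, mul(add(SSZ, Z), add(SSSZ, Z))))))
  [10] S(S(S(mul(add(SSZ, Z), add(SSSZ, Z)))))
  [11] S(S(S(mul(S(add(SZ, Z)), add(SSSZ, Z)))))
  [12] S(S(S(add(add(SSSZ, Z), mul(add(SZ, Z), add(SSSZ, Z))))))
  [13] S(S(S(add(S(add(SSZ, Z)), mul(add(SZ, Z), add(SSSZ, Z))))))
  [14] S(S(S(S(add(add(SSZ, Z), mul(add(SZ, Z), add(SSSZ, Z)))))))
  [15] S(S(S(S(add(S(add(SZ, Z)), mul(add(SZ, Z), add(SSSZ, Z)))))))
  [16] S(S(S(S(S(add(add(SZ, Z), mul(add(SZ, Z), add(SSSZ, Z))))))))
  [17] S(S(S(S(S(add(S(add(Z, Z)), mul(add(SZ, Z), add(SSSZ, Z))))))))
  [18] S(S(S(S(S(S(add(add(Z, Z), mul(add(SZ, Z), add(SSSZ, Z)))))))))
  [19] S(S(S(S(S(S(add(Z, mul(add(SZ, Z), add(SSSZ, Z)))))))))
  [20] S(S(S(S(S(S(mul(add(SZ, Z), add(SSSZ, Z))))))))
  [21] S(S(S(S(S(S(mul(S(add(Z, Z)), add(SSSZ, Z))))))))
  [22] S(S(S(S(S(S(add(add(SSSZ, Z), mul(add(Z, Z), add(SSSZ, Z)))))))))
  [23] S(S(S(S(S(S(add(S(add(SSZ, Z)), mul(add(Z, Z), add(SSSZ, Z)))))))))
  [24] S(S(S(S(S(S(S(add(add(SSZ, Z), mul(add(Z, Z), add(SSSZ, Z))))))))))
  [25] S(S(S(S(S(S(S(add(S(add(SZ, Z)), mul(add(Z, Z), add(SSSZ, Z))))))))))
  [26] S(S(S(S(S(S(S(S(add(add(SZ, Z), mul(add(Z, Z), add(SSSZ, Z)))))))))))
  [27] S(S(S(S(S(S(S(S(add(S(add(Z, Z)), mul(add(Z, Z), add(SSSZ, Z)))))))))))
  [28] S(S(S(S(S(S(S(S(S(add(add(Z, Z), mul(add(Z, Z), add(SSSZ, Z))))))))))))
  [29] S(S(S(S(S(S(S(S(S(add(Z, mul(add(Z, Z), add(SSSZ, Z))))))))))))
  [30] S(S(S(S(S(S(S(S(S(mul(add(Z, Z), add(SSSZ, Z)))))))))))
  [31] S(S(S(S(S(S(S(S(S(mul(Z, add(SSSZ, Z)))))))))))
  [32] S^9(Z)

Answer: YES — reaches normal form S^9(Z) in 32 ≤ 33 steps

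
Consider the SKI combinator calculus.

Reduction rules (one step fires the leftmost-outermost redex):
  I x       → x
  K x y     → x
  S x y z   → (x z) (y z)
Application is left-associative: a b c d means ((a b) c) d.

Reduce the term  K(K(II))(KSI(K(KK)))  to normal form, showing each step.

  start: K(K(II))(KSI(K(KK)))
  [1] K(II)
  [2] KI

Answer: normal form = KI  (in 2 steps)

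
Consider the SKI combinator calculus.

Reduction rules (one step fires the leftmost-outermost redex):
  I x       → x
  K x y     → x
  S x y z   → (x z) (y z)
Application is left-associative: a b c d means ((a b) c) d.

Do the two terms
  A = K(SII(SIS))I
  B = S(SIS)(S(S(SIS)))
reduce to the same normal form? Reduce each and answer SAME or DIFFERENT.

Term A:
  start: K(SII(SIS))I
  step 1: SII(SIS)
  step 2: I(SIS)(I(SIS))
  step 3: SIS(I(SIS))
  step 4: I(I(SIS))(S(I(SIS)))
  step 5: I(SIS)(S(I(SIS)))
  step 6: SIS(S(I(SIS)))
  step 7: I(S(I(SIS)))(S(S(I(SIS))))
  step 8: S(I(SIS))(S(S(I(SIS))))
  step 9: S(SIS)(S(S(I(SIS))))
  step 10: S(SIS)(S(S(SIS)))

Term B:
  start: S(SIS)(S(S(SIS)))

Answer: SAME — A ⇓ S(SIS)(S(S(SIS))), B ⇓ S(SIS)(S(S(SIS)))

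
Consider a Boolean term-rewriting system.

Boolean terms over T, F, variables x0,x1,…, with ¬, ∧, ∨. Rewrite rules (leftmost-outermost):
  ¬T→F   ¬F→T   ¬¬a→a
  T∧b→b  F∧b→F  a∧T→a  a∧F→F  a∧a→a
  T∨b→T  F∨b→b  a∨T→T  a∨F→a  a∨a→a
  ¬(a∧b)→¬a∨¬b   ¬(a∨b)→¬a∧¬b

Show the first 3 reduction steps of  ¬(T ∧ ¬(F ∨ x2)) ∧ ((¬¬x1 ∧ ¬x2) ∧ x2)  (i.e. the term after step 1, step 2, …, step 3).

Answer: after 3 steps: ¬¬(F ∨ x2) ∧ ((¬¬x1 ∧ ¬x2) ∧ x2)

Working:
  start: ¬(T ∧ ¬(F ∨ x2)) ∧ ((¬¬x1 ∧ ¬x2) ∧ x2)
  →1  (¬T ∨ ¬¬(F ∨ x2)) ∧ ((¬¬x1 ∧ ¬x2) ∧ x2)
  →2  (F ∨ ¬¬(F ∨ x2)) ∧ ((¬¬x1 ∧ ¬x2) ∧ x2)
  →3  ¬¬(F ∨ x2) ∧ ((¬¬x1 ∧ ¬x2) ∧ x2)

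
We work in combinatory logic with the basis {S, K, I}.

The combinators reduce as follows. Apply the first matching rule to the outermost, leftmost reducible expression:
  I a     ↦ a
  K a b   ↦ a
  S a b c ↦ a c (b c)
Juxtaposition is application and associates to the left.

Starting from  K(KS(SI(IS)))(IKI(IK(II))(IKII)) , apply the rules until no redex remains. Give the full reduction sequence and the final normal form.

Answer: normal form = S  (in 2 steps)

Derivation:
  start: K(KS(SI(IS)))(IKI(IK(II))(IKII))
  [1] KS(SI(IS))
  [2] S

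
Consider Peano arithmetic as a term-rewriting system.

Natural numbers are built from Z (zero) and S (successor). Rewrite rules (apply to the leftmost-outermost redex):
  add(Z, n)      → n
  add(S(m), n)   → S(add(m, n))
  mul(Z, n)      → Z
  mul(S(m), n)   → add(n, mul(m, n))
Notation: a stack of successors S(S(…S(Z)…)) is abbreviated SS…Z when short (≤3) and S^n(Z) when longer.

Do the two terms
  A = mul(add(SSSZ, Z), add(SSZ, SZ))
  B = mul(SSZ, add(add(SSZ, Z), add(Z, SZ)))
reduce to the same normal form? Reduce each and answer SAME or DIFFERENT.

Term A:
  start: mul(add(SSSZ, Z), add(SSZ, SZ))
  →1  mul(S(add(SSZ, Z)), add(SSZ, SZ))
  →2  add(add(SSZ, SZ), mul(add(SSZ, Z), add(SSZ, SZ)))
  →3  add(S(add(SZ, SZ)), mul(add(SSZ, Z), add(SSZ, SZ)))
  →4  S(add(add(SZ, SZ), mul(add(SSZ, Z), add(SSZ, SZ))))
  →5  S(add(S(add(Z, SZ)), mul(add(SSZ, Z), add(SSZ, SZ))))
  →6  S(S(add(add(Z, SZ), mul(add(SSZ, Z), add(SSZ, SZ)))))
  →7  S(S(add(SZ, mul(add(SSZ, Z), add(SSZ, SZ)))))
  →8  S(S(S(add(Z, mul(add(SSZ, Z), add(SSZ, SZ))))))
  →9  S(S(S(mul(add(SSZ, Z), add(SSZ, SZ)))))
  →10  S(S(S(mul(S(add(SZ, Z)), add(SSZ, SZ)))))
  →11  S(S(S(add(add(SSZ, SZ), mul(add(SZ, Z), add(SSZ, SZ))))))
  →12  S(S(S(add(S(add(SZ, SZ)), mul(add(SZ, Z), add(SSZ, SZ))))))
  →13  S(S(S(S(add(add(SZ, SZ), mul(add(SZ, Z), add(SSZ, SZ)))))))
  →14  S(S(S(S(add(S(add(Z, SZ)), mul(add(SZ, Z), add(SSZ, SZ)))))))
  →15  S(S(S(S(S(add(add(Z, SZ), mul(add(SZ, Z), add(SSZ, SZ))))))))
  →16  S(S(S(S(S(add(SZ, mul(add(SZ, Z), add(SSZ, SZ))))))))
  →17  S(S(S(S(S(S(add(Z, mul(add(SZ, Z), add(SSZ, SZ)))))))))
  →18  S(S(S(S(S(S(mul(add(SZ, Z), add(SSZ, SZ))))))))
  →19  S(S(S(S(S(S(mul(S(add(Z, Z)), add(SSZ, SZ))))))))
  →20  S(S(S(S(S(S(add(add(SSZ, SZ), mul(add(Z, Z), add(SSZ, SZ)))))))))
  →21  S(S(S(S(S(S(add(S(add(SZ, SZ)), mul(add(Z, Z), add(SSZ, SZ)))))))))
  →22  S(S(S(S(S(S(S(add(add(SZ, SZ), mul(add(Z, Z), add(SSZ, SZ))))))))))
  →23  S(S(S(S(S(S(S(add(S(add(Z, SZ)), mul(add(Z, Z), add(SSZ, SZ))))))))))
  →24  S(S(S(S(S(S(S(S(add(add(Z, SZ), mul(add(Z, Z), add(SSZ, SZ)))))))))))
  →25  S(S(S(S(S(S(S(S(add(SZ, mul(add(Z, Z), add(SSZ, SZ)))))))))))
  →26  S(S(S(S(S(S(S(S(S(add(Z, mul(add(Z, Z), add(SSZ, SZ))))))))))))
  →27  S(S(S(S(S(S(S(S(S(mul(add(Z, Z), add(SSZ, SZ)))))))))))
  →28  S(S(S(S(S(S(S(S(S(mul(Z, add(SSZ, SZ)))))))))))
  →29  S^9(Z)

Term B:
  start: mul(SSZ, add(add(SSZ, Z), add(Z, SZ)))
  →1  add(add(add(SSZ, Z), add(Z, SZ)), mul(SZ, add(add(SSZ, Z), add(Z, SZ))))
  →2  add(add(S(add(SZ, Z)), add(Z, SZ)), mul(SZ, add(add(SSZ, Z), add(Z, SZ))))
  →3  add(S(add(add(SZ, Z), add(Z, SZ))), mul(SZ, add(add(SSZ, Z), add(Z, SZ))))
  →4  S(add(add(add(SZ, Z), add(Z, SZ)), mul(SZ, add(add(SSZ, Z), add(Z, SZ)))))
  →5  S(add(add(S(add(Z, Z)), add(Z, SZ)), mul(SZ, add(add(SSZ, Z), add(Z, SZ)))))
  →6  S(add(S(add(add(Z, Z), add(Z, SZ))), mul(SZ, add(add(SSZ, Z), add(Z, SZ)))))
  →7  S(S(add(add(add(Z, Z), add(Z, SZ)), mul(SZ, add(add(SSZ, Z), add(Z, SZ))))))
  →8  S(S(add(add(Z, add(Z, SZ)), mul(SZ, add(add(SSZ, Z), add(Z, SZ))))))
  →9  S(S(add(add(Z, SZ), mul(SZ, add(add(SSZ, Z), add(Z, SZ))))))
  →10  S(S(add(SZ, mul(SZ, add(add(SSZ, Z), add(Z, SZ))))))
  →11  S(S(S(add(Z, mul(SZ, add(add(SSZ, Z), add(Z, SZ)))))))
  →12  S(S(S(mul(SZ, add(add(SSZ, Z), add(Z, SZ))))))
  →13  S(S(S(add(add(add(SSZ, Z), add(Z, SZ)), mul(Z, add(add(SSZ, Z), add(Z, SZ)))))))
  →14  S(S(S(add(add(S(add(SZ, Z)), add(Z, SZ)), mul(Z, add(add(SSZ, Z), add(Z, SZ)))))))
  →15  S(S(S(add(S(add(add(SZ, Z), add(Z, SZ))), mul(Z, add(add(SSZ, Z), add(Z, SZ)))))))
  →16  S(S(S(S(add(add(add(SZ, Z), add(Z, SZ)), mul(Z, add(add(SSZ, Z), add(Z, SZ))))))))
  →17  S(S(S(S(add(add(S(add(Z, Z)), add(Z, SZ)), mul(Z, add(add(SSZ, Z), add(Z, SZ))))))))
  →18  S(S(S(S(add(S(add(add(Z, Z), add(Z, SZ))), mul(Z, add(add(SSZ, Z), add(Z, SZ))))))))
  →19  S(S(S(S(S(add(add(add(Z, Z), add(Z, SZ)), mul(Z, add(add(SSZ, Z), add(Z, SZ)))))))))
  →20  S(S(S(S(S(add(add(Z, add(Z, SZ)), mul(Z, add(add(SSZ, Z), add(Z, SZ)))))))))
  →21  S(S(S(S(S(add(add(Z, SZ), mul(Z, add(add(SSZ, Z), add(Z, SZ)))))))))
  →22  S(S(S(S(S(add(SZ, mul(Z, add(add(SSZ, Z), add(Z, SZ)))))))))
  →23  S(S(S(S(S(S(add(Z, mul(Z, add(add(SSZ, Z), add(Z, SZ))))))))))
  →24  S(S(S(S(S(S(mul(Z, add(add(SSZ, Z), add(Z, SZ)))))))))
  →25  S^6(Z)

Answer: DIFFERENT — A ⇓ S^9(Z), B ⇓ S^6(Z)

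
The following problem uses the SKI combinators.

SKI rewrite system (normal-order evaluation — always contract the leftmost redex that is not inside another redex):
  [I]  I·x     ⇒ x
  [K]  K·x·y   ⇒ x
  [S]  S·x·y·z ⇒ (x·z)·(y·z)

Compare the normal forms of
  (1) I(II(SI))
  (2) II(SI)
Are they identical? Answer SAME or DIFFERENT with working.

Answer: SAME — A ⇓ SI, B ⇓ SI

Derivation:
Term A:
  start: I(II(SI))
  →1  II(SI)
  →2  I(SI)
  →3  SI

Term B:
  start: II(SI)
  →1  I(SI)
  →2  SI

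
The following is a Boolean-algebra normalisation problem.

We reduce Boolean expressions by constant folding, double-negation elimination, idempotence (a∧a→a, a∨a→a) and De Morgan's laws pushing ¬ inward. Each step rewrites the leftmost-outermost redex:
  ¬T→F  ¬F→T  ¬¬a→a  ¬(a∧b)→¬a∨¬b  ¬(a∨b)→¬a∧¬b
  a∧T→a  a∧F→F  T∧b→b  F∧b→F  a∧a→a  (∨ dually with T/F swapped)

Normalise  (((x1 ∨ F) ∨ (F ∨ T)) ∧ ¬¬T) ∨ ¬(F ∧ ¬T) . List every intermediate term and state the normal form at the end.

  start: (((x1 ∨ F) ∨ (F ∨ T)) ∧ ¬¬T) ∨ ¬(F ∧ ¬T)
  step 1: ((x1 ∨ (F ∨ T)) ∧ ¬¬T) ∨ ¬(F ∧ ¬T)
  step 2: ((x1 ∨ T) ∧ ¬¬T) ∨ ¬(F ∧ ¬T)
  step 3: (T ∧ ¬¬T) ∨ ¬(F ∧ ¬T)
  step 4: ¬¬T ∨ ¬(F ∧ ¬T)
  step 5: T ∨ ¬(F ∧ ¬T)
  step 6: T

Answer: normal form = T  (in 6 steps)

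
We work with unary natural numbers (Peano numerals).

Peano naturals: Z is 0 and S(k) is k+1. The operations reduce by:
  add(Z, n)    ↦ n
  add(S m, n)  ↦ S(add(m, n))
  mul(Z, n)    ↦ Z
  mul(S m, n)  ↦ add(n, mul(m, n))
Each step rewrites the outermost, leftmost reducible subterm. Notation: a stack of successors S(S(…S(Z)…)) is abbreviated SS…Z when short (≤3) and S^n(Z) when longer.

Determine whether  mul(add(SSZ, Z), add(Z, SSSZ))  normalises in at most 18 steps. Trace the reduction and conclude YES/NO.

  start: mul(add(SSZ, Z), add(Z, SSSZ))
  [1] mul(S(add(SZ, Z)), add(Z, SSSZ))
  [2] add(add(Z, SSSZ), mul(add(SZ, Z), add(Z, SSSZ)))
  [3] add(SSSZ, mul(add(SZ, Z), add(Z, SSSZ)))
  [4] S(add(SSZ, mul(add(SZ, Z), add(Z, SSSZ))))
  [5] S(S(add(SZ, mul(add(SZ, Z), add(Z, SSSZ)))))
  [6] S(S(S(add(Z, mul(add(SZ, Z), add(Z, SSSZ))))))
  [7] S(S(S(mul(add(SZ, Z), add(Z, SSSZ)))))
  [8] S(S(S(mul(S(add(Z, Z)), add(Z, SSSZ)))))
  [9] S(S(S(add(add(Z, SSSZ), mul(add(Z, Z), add(Z, SSSZ))))))
  [10] S(S(S(add(SSSZ, mul(add(Z, Z), add(Z, SSSZ))))))
  [11] S(S(S(S(add(SSZ, mul(add(Z, Z), add(Z, SSSZ)))))))
  [12] S(S(S(S(S(add(SZ, mul(add(Z, Z), add(Z, SSSZ))))))))
  [13] S(S(S(S(S(S(add(Z, mul(add(Z, Z), add(Z, SSSZ)))))))))
  [14] S(S(S(S(S(S(mul(add(Z, Z), add(Z, SSSZ))))))))
  [15] S(S(S(S(S(S(mul(Z, add(Z, SSSZ))))))))
  [16] S^6(Z)

Answer: YES — reaches normal form S^6(Z) in 16 ≤ 18 steps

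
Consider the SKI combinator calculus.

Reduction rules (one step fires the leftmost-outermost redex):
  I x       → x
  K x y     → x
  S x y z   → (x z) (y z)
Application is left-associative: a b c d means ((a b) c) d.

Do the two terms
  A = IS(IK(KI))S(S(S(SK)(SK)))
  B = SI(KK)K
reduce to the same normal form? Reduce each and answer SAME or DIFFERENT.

Term A:
  start: IS(IK(KI))S(S(S(SK)(SK)))
  step 1: S(IK(KI))S(S(S(SK)(SK)))
  step 2: IK(KI)(S(S(SK)(SK)))(S(S(S(SK)(SK))))
  step 3: K(KI)(S(S(SK)(SK)))(S(S(S(SK)(SK))))
  step 4: KI(S(S(S(SK)(SK))))
  step 5: I

Term B:
  start: SI(KK)K
  step 1: IK(KKK)
  step 2: K(KKK)
  step 3: KK

Answer: DIFFERENT — A ⇓ I, B ⇓ KK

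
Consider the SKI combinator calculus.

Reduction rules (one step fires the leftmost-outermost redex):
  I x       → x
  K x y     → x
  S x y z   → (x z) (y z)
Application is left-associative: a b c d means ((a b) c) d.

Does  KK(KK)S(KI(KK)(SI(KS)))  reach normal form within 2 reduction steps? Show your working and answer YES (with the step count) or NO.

Answer: YES — reaches normal form S in 2 ≤ 2 steps

Derivation:
  start: KK(KK)S(KI(KK)(SI(KS)))
  →1  KS(KI(KK)(SI(KS)))
  →2  S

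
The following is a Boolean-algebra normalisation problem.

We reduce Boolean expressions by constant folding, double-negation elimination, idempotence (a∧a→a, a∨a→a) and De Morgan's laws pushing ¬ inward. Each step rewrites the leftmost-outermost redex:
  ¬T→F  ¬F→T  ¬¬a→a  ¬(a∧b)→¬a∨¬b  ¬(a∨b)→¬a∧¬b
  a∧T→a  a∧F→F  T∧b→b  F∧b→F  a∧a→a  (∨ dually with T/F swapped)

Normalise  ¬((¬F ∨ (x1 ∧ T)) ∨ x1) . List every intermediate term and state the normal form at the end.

Answer: normal form = F  (in 5 steps)

Derivation:
  start: ¬((¬F ∨ (x1 ∧ T)) ∨ x1)
  step 1: ¬(¬F ∨ (x1 ∧ T)) ∧ ¬x1
  step 2: (¬¬F ∧ ¬(x1 ∧ T)) ∧ ¬x1
  step 3: (F ∧ ¬(x1 ∧ T)) ∧ ¬x1
  step 4: F ∧ ¬x1
  step 5: F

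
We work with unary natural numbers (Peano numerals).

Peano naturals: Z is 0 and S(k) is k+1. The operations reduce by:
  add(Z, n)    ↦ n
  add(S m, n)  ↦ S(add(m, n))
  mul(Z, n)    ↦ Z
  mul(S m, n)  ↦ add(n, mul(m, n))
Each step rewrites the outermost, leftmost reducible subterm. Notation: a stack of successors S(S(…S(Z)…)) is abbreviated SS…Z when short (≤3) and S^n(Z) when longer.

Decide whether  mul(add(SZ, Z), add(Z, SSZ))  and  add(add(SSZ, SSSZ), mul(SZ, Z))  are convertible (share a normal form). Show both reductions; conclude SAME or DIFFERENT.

Term A:
  start: mul(add(SZ, Z), add(Z, SSZ))
  [1] mul(S(add(Z, Z)), add(Z, SSZ))
  [2] add(add(Z, SSZ), mul(add(Z, Z), add(Z, SSZ)))
  [3] add(SSZ, mul(add(Z, Z), add(Z, SSZ)))
  [4] S(add(SZ, mul(add(Z, Z), add(Z, SSZ))))
  [5] S(S(add(Z, mul(add(Z, Z), add(Z, SSZ)))))
  [6] S(S(mul(add(Z, Z), add(Z, SSZ))))
  [7] S(S(mul(Z, add(Z, SSZ))))
  [8] SSZ

Term B:
  start: add(add(SSZ, SSSZ), mul(SZ, Z))
  [1] add(S(add(SZ, SSSZ)), mul(SZ, Z))
  [2] S(add(add(SZ, SSSZ), mul(SZ, Z)))
  [3] S(add(S(add(Z, SSSZ)), mul(SZ, Z)))
  [4] S(S(add(add(Z, SSSZ), mul(SZ, Z))))
  [5] S(S(add(SSSZ, mul(SZ, Z))))
  [6] S(S(S(add(SSZ, mul(SZ, Z)))))
  [7] S(S(S(S(add(SZ, mul(SZ, Z))))))
  [8] S(S(S(S(S(add(Z, mul(SZ, Z)))))))
  [9] S(S(S(S(S(mul(SZ, Z))))))
  [10] S(S(S(S(S(add(Z, mul(Z, Z)))))))
  [11] S(S(S(S(S(mul(Z, Z))))))
  [12] S^5(Z)

Answer: DIFFERENT — A ⇓ SSZ, B ⇓ S^5(Z)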